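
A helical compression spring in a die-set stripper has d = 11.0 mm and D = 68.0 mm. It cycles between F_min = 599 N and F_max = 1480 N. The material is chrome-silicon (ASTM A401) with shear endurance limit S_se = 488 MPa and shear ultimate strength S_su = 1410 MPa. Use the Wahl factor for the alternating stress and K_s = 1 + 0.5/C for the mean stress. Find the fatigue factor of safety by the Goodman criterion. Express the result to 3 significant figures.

C = D/d = 68.0/11.0 = 6.1818; K_W = (4C−1)/(4C−4)+0.615/C = 1.2442; K_s = 1+0.5/C = 1.0809
F_a = (F_max−F_min)/2 = 440.5 N; F_m = (F_max+F_min)/2 = 1039.5 N
τ_a = K_W·8F_aD/(πd³) = 1.2442 × 57.308 = 71.304 MPa
τ_m = K_s·8F_mD/(πd³) = 1.0809 × 135.24 = 146.18 MPa
Goodman: 1/n_f = τ_a/S_se + τ_m/S_su = 71.304/488 + 146.18/1410 = 0.14612 + 0.10367 = 0.24979
n_f = 1/0.24979 = 4.003

4.00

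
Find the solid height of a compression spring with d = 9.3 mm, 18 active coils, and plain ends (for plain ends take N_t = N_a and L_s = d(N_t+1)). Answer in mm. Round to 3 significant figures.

177 mm

plain ends: N_t = N_a = 18
L_s = d·(N_t+1) = 9.3 × 19 = 176.7 mm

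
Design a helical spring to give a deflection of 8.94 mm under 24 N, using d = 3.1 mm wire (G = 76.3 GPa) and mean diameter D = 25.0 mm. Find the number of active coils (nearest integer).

Required rate k = F/δ = 24/8.94 = 2.6846 N/mm
N_a = Gd⁴/(8D³k) = (76.3×10³ × 3.1⁴)/(8 × 25.0³ × 2.6846)
    = 7.04647e+06 / 335570 = 21 → 21 coils

21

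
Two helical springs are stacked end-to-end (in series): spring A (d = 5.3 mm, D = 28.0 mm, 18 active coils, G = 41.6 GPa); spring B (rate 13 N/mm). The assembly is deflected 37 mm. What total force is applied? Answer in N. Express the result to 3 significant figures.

k_A = Gd⁴/(8D³N_a) = (41.6×10³)(5.3⁴)/(8·28.0³·18) = 10.384 N/mm
Series: 1/k_eq = 1/10.384 + 1/13 = 0.17323; k_eq = 5.7728 N/mm
F = k_eq·δ = 5.7728·37 = 213.59 N

214 N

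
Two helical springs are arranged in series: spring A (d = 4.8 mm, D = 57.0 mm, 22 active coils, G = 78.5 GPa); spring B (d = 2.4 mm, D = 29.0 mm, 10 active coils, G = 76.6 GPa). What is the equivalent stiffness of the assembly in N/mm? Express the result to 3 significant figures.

k_A = Gd⁴/(8D³N_a) = (78.5×10³)(4.8⁴)/(8·57.0³·22) = 1.2785 N/mm
k_B = Gd⁴/(8D³N_a) = (76.6×10³)(2.4⁴)/(8·29.0³·10) = 1.3025 N/mm
Series: 1/k_eq = 1/1.2785 + 1/1.3025 = 1.5499; k_eq = 0.6452 N/mm

0.645 N/mm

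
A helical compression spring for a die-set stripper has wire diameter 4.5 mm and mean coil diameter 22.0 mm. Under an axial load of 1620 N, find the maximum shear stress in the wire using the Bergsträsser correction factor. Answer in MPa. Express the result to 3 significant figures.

1300 MPa

Spring index C = D/d = 22.0/4.5 = 4.8889
K_B = (4C+2)/(4C−3) = 21.556/16.556 = 1.3020
τ₀ = 8FD/(πd³) = 8·1620·22.0/(π·4.5³) = 285120/286.28 = 995.96 MPa
τ_max = K·τ₀ = 1.3020 × 995.96 = 1296.7 MPa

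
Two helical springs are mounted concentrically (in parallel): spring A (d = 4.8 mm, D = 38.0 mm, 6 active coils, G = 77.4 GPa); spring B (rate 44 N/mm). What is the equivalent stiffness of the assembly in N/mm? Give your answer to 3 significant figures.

k_A = Gd⁴/(8D³N_a) = (77.4×10³)(4.8⁴)/(8·38.0³·6) = 15.6 N/mm
Parallel: k_eq = 15.6 + 44 = 59.6 N/mm

59.6 N/mm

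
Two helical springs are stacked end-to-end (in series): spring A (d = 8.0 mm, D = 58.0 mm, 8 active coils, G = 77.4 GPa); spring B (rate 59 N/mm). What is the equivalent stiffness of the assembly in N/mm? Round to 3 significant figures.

k_A = Gd⁴/(8D³N_a) = (77.4×10³)(8.0⁴)/(8·58.0³·8) = 25.388 N/mm
Series: 1/k_eq = 1/25.388 + 1/59 = 0.056337; k_eq = 17.75 N/mm

17.8 N/mm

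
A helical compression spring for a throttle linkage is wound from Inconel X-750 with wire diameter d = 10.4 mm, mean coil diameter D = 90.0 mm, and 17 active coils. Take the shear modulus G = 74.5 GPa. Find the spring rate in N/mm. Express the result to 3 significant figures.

k = Gd⁴/(8D³N_a) = (74.5×10³ × 10.4⁴) / (8 × 90.0³ × 17)
  = 8.71545e+08 / 9.9144e+07 = 8.7907 N/mm

8.79 N/mm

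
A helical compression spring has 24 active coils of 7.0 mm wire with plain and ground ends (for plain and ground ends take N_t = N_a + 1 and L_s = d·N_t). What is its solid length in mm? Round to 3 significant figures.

175 mm

plain and ground ends: N_t = N_a + 1 = 24 + 1 = 25
L_s = d·N_t = 7.0 × 25 = 175 mm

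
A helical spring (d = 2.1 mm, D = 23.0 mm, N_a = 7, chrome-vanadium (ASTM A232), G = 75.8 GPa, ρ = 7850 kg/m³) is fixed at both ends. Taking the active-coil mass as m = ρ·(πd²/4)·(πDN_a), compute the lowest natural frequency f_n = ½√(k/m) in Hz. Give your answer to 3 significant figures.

k = Gd⁴/(8D³N_a) = (75.8×10³)(2.1⁴)/(8·23.0³·7) = 2.1636 N/mm = 2163.6 N/m
Wire length L = πDN_a = π·23.0·7 = 505.8 mm
m = ρ·(πd²/4)·L = 7850 × 3.4636×10⁻⁶ m² × 0.5058 m = 0.013752 kg
f_n = ½√(k/m) = 0.5·√(2163.6/0.013752) = 0.5·√(1.5733e+05) = 198.32 Hz

198 Hz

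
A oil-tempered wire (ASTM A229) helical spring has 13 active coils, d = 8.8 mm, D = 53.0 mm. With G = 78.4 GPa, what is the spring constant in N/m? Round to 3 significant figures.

k = Gd⁴/(8D³N_a) = (78.4×10³ × 8.8⁴) / (8 × 53.0³ × 13)
  = 4.70161e+08 / 1.54832e+07 = 30.366 N/mm = 30366 N/m

30400 N/m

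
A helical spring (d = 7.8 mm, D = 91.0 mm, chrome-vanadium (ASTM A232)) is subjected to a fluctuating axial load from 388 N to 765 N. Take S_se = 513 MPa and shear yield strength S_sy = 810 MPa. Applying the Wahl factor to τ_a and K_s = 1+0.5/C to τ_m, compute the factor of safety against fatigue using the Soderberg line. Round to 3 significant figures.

C = D/d = 91.0/7.8 = 11.6667; K_W = (4C−1)/(4C−4)+0.615/C = 1.1230; K_s = 1+0.5/C = 1.0429
F_a = (F_max−F_min)/2 = 188.5 N; F_m = (F_max+F_min)/2 = 576.5 N
τ_a = K_W·8F_aD/(πd³) = 1.1230 × 92.047 = 103.37 MPa
τ_m = K_s·8F_mD/(πd³) = 1.0429 × 281.51 = 293.58 MPa
Soderberg: 1/n_f = τ_a/S_se + τ_m/S_sy = 103.37/513 + 293.58/810 = 0.20150 + 0.36244 = 0.56394
n_f = 1/0.56394 = 1.773

1.77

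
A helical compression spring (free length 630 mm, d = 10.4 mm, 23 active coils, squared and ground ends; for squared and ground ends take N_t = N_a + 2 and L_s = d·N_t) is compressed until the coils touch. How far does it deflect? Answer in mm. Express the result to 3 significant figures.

370 mm

N_t = 25; L_s = 10.4·25 = 260 mm
δ_solid = L₀ − L_s = 630 − 260 = 370 mm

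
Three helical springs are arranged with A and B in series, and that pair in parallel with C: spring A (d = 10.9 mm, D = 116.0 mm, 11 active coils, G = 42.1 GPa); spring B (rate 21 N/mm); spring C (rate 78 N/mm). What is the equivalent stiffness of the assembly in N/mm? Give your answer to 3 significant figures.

81.6 N/mm

k_A = Gd⁴/(8D³N_a) = (42.1×10³)(10.9⁴)/(8·116.0³·11) = 4.3264 N/mm
Springs A,B series: k_AB = 1/(1/4.3264+1/21) = 3.5874 N/mm; parallel with C: k_eq = 3.5874+78 = 81.587 N/mm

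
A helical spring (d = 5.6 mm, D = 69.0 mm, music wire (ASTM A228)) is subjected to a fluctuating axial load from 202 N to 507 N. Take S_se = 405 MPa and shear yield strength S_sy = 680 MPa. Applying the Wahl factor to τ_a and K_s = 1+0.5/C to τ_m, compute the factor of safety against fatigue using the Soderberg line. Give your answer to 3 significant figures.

C = D/d = 69.0/5.6 = 12.3214; K_W = (4C−1)/(4C−4)+0.615/C = 1.1162; K_s = 1+0.5/C = 1.0406
F_a = (F_max−F_min)/2 = 152.5 N; F_m = (F_max+F_min)/2 = 354.5 N
τ_a = K_W·8F_aD/(πd³) = 1.1162 × 152.58 = 170.3 MPa
τ_m = K_s·8F_mD/(πd³) = 1.0406 × 354.68 = 369.08 MPa
Soderberg: 1/n_f = τ_a/S_se + τ_m/S_sy = 170.3/405 + 369.08/680 = 0.42050 + 0.54276 = 0.96326
n_f = 1/0.96326 = 1.038

1.04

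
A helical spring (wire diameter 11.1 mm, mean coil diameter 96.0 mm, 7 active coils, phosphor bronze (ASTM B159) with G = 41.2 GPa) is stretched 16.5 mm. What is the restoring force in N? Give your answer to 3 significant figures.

k = Gd⁴/(8D³N_a) = (41.2×10³)(11.1⁴)/(8·96.0³·7) = 12.624 N/mm
F = k·δ = 12.624 × 16.5 = 208.29 N

208 N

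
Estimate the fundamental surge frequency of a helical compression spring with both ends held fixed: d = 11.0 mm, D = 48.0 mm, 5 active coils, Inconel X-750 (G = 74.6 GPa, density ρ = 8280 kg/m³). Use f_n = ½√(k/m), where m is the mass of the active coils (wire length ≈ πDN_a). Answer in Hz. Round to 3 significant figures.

323 Hz

k = Gd⁴/(8D³N_a) = (74.6×10³)(11.0⁴)/(8·48.0³·5) = 246.9 N/mm = 2.469e+05 N/m
Wire length L = πDN_a = π·48.0·5 = 753.98 mm
m = ρ·(πd²/4)·L = 8280 × 95.033×10⁻⁶ m² × 0.75398 m = 0.59329 kg
f_n = ½√(k/m) = 0.5·√(2.469e+05/0.59329) = 0.5·√(4.1616e+05) = 322.55 Hz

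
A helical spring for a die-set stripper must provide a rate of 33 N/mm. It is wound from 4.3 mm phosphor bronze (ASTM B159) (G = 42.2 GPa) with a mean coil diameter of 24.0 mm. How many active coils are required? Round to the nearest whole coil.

4

N_a = Gd⁴/(8D³k) = (42.2×10³ × 4.3⁴)/(8 × 24.0³ × 33)
    = 1.44273e+07 / 3.64954e+06 = 3.953 → 4 coils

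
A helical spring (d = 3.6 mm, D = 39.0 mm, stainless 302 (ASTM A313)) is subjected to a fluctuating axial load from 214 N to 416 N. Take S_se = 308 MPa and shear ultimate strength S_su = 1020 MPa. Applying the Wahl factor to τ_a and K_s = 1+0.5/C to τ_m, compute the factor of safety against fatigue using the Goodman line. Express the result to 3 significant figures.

C = D/d = 39.0/3.6 = 10.8333; K_W = (4C−1)/(4C−4)+0.615/C = 1.1330; K_s = 1+0.5/C = 1.0462
F_a = (F_max−F_min)/2 = 101 N; F_m = (F_max+F_min)/2 = 315 N
τ_a = K_W·8F_aD/(πd³) = 1.1330 × 214.99 = 243.59 MPa
τ_m = K_s·8F_mD/(πd³) = 1.0462 × 670.51 = 701.46 MPa
Goodman: 1/n_f = τ_a/S_se + τ_m/S_su = 243.59/308 + 701.46/1020 = 0.79088 + 0.68771 = 1.4786
n_f = 1/1.4786 = 0.6763

0.676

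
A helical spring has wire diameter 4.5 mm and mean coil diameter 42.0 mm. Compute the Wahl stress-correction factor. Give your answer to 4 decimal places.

1.1559

C = D/d = 42.0/4.5 = 9.3333
K_W = (4C−1)/(4C−4) + 0.615/C = 36.333/33.333 + 0.0659 = 1.1559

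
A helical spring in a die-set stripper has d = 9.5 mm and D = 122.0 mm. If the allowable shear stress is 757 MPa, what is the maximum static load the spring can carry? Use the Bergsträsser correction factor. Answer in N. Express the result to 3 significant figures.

C = D/d = 122.0/9.5 = 12.8421
K_B = (4C+2)/(4C−3) = 53.368/48.368 = 1.1034
τ_max = K·8FD/(πd³) → F_max = τ_allow·πd³/(8DK)
F_max = 757·π·9.5³/(8·122.0·1.1034) = 2.039e+06/1076.9 = 1893.4 N

1890 N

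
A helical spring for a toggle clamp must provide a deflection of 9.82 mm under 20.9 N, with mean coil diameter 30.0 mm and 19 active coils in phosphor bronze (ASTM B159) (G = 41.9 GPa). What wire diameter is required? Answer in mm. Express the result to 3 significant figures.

3.80 mm

Required rate k = F/δ = 20.9/9.82 = 2.1283 N/mm
d = (8D³N_a·k / G)^(1/4) = (8·30.0³·19·2.1283 / (41.9×10³))^0.25
  = (208.46)^0.25 = 3.7998 mm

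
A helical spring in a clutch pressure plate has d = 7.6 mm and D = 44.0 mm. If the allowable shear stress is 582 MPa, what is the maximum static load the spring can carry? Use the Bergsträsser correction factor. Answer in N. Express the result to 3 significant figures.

1830 N

C = D/d = 44.0/7.6 = 5.7895
K_B = (4C+2)/(4C−3) = 25.158/20.158 = 1.2480
τ_max = K·8FD/(πd³) → F_max = τ_allow·πd³/(8DK)
F_max = 582·π·7.6³/(8·44.0·1.2480) = 8.0263e+05/439.31 = 1827 N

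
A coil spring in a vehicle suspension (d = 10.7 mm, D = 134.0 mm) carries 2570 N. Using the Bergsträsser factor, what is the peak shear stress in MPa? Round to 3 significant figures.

Spring index C = D/d = 134.0/10.7 = 12.5234
K_B = (4C+2)/(4C−3) = 52.093/47.093 = 1.1062
τ₀ = 8FD/(πd³) = 8·2570·134.0/(π·10.7³) = 2.75504e+06/3848.6 = 715.86 MPa
τ_max = K·τ₀ = 1.1062 × 715.86 = 791.86 MPa

792 MPa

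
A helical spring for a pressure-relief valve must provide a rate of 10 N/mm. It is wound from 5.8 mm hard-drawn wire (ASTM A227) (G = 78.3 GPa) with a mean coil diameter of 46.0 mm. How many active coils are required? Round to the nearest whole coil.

N_a = Gd⁴/(8D³k) = (78.3×10³ × 5.8⁴)/(8 × 46.0³ × 10)
    = 8.86082e+07 / 7.78688e+06 = 11.38 → 11 coils

11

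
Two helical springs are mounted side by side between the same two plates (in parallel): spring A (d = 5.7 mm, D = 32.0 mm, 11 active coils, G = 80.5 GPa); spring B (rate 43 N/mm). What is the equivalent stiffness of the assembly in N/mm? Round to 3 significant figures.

k_A = Gd⁴/(8D³N_a) = (80.5×10³)(5.7⁴)/(8·32.0³·11) = 29.469 N/mm
Parallel: k_eq = 29.469 + 43 = 72.469 N/mm

72.5 N/mm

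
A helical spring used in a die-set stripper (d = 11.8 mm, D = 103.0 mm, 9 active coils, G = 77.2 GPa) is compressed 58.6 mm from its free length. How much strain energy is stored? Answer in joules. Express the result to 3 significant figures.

k = Gd⁴/(8D³N_a) = (77.2×10³)(11.8⁴)/(8·103.0³·9) = 19.024 N/mm
U = ½kδ² = 0.5 × 19.024 × 58.6² = 32664 N·mm = 32.664 J

32.7 J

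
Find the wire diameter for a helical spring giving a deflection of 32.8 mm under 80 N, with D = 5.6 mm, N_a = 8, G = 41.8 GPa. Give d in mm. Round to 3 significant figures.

Required rate k = F/δ = 80/32.8 = 2.439 N/mm
d = (8D³N_a·k / G)^(1/4) = (8·5.6³·8·2.439 / (41.8×10³))^0.25
  = (0.65582)^0.25 = 0.8999 mm

0.900 mm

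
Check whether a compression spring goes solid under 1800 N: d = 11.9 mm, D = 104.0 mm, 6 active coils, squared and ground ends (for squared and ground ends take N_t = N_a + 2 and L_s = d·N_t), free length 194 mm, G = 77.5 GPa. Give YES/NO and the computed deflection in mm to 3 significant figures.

NO, δ = 62.5 mm

k = Gd⁴/(8D³N_a) = (77.5×10³)(11.9⁴)/(8·104.0³·6) = 28.784 N/mm
N_t = 8; L_s = 11.9·8 = 95.2 mm; δ_solid = L₀ − L_s = 194 − 95.2 = 98.8 mm
δ = F/k = 1800/28.784 = 62.535 mm
δ < δ_solid → spring does not go solid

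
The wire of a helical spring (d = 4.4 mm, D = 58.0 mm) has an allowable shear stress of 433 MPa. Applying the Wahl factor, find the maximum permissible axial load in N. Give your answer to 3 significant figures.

225 N

C = D/d = 58.0/4.4 = 13.1818
K_W = (4C−1)/(4C−4) + 0.615/C = 51.727/48.727 + 0.0467 = 1.1082
τ_max = K·8FD/(πd³) → F_max = τ_allow·πd³/(8DK)
F_max = 433·π·4.4³/(8·58.0·1.1082) = 1.1588e+05/514.22 = 225.35 N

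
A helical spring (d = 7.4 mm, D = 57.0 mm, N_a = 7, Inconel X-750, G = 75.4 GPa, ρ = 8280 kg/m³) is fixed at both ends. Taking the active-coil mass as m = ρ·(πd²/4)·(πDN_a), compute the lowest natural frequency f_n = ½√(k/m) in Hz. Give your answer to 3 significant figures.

110 Hz

k = Gd⁴/(8D³N_a) = (75.4×10³)(7.4⁴)/(8·57.0³·7) = 21.801 N/mm = 21801 N/m
Wire length L = πDN_a = π·57.0·7 = 1253.5 mm
m = ρ·(πd²/4)·L = 8280 × 43.008×10⁻⁶ m² × 1.2535 m = 0.44638 kg
f_n = ½√(k/m) = 0.5·√(21801/0.44638) = 0.5·√(48840) = 110.5 Hz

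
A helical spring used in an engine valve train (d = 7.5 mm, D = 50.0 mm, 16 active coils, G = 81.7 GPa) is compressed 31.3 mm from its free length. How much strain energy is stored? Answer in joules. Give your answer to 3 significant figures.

k = Gd⁴/(8D³N_a) = (81.7×10³)(7.5⁴)/(8·50.0³·16) = 16.156 N/mm
U = ½kδ² = 0.5 × 16.156 × 31.3² = 7914.2 N·mm = 7.9142 J

7.91 J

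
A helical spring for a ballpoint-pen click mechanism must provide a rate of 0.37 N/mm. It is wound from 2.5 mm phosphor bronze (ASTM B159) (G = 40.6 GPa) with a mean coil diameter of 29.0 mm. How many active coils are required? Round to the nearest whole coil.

N_a = Gd⁴/(8D³k) = (40.6×10³ × 2.5⁴)/(8 × 29.0³ × 0.37)
    = 1.58594e+06 / 72191.4 = 21.97 → 22 coils

22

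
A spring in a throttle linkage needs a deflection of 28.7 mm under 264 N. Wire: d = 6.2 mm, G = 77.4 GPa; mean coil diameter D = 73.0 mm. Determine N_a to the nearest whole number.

Required rate k = F/δ = 264/28.7 = 9.1986 N/mm
N_a = Gd⁴/(8D³k) = (77.4×10³ × 6.2⁴)/(8 × 73.0³ × 9.1986)
    = 1.14369e+08 / 2.86273e+07 = 3.995 → 4 coils

4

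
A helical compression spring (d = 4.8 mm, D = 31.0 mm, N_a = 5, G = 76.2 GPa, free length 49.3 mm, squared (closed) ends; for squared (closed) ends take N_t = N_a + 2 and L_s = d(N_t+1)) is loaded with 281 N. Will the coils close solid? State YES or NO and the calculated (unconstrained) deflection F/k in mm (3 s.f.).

k = Gd⁴/(8D³N_a) = (76.2×10³)(4.8⁴)/(8·31.0³·5) = 33.945 N/mm
N_t = 7; L_s = 4.8·8 = 38.4 mm; δ_solid = L₀ − L_s = 49.3 − 38.4 = 10.9 mm
δ = F/k = 281/33.945 = 8.2781 mm
δ < δ_solid → spring does not go solid

NO, δ = 8.28 mm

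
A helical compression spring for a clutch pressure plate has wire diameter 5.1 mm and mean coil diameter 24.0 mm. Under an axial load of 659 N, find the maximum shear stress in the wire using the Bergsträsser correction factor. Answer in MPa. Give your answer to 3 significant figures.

Spring index C = D/d = 24.0/5.1 = 4.7059
K_B = (4C+2)/(4C−3) = 20.824/15.824 = 1.3160
τ₀ = 8FD/(πd³) = 8·659·24.0/(π·5.1³) = 126528/416.74 = 303.62 MPa
τ_max = K·τ₀ = 1.3160 × 303.62 = 399.56 MPa

400 MPa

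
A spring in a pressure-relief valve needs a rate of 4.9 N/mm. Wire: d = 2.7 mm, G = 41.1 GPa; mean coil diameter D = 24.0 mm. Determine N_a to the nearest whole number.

4

N_a = Gd⁴/(8D³k) = (41.1×10³ × 2.7⁴)/(8 × 24.0³ × 4.9)
    = 2.18422e+06 / 541901 = 4.031 → 4 coils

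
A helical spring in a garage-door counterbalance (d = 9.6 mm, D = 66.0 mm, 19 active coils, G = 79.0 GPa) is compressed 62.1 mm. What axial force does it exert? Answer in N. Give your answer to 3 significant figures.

k = Gd⁴/(8D³N_a) = (79.0×10³)(9.6⁴)/(8·66.0³·19) = 15.355 N/mm
F = k·δ = 15.355 × 62.1 = 953.52 N

954 N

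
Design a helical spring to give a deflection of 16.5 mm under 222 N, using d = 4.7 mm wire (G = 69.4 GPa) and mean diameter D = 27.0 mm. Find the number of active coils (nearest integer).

Required rate k = F/δ = 222/16.5 = 13.455 N/mm
N_a = Gd⁴/(8D³k) = (69.4×10³ × 4.7⁴)/(8 × 27.0³ × 13.455)
    = 3.3865e+07 / 2.11861e+06 = 15.98 → 16 coils

16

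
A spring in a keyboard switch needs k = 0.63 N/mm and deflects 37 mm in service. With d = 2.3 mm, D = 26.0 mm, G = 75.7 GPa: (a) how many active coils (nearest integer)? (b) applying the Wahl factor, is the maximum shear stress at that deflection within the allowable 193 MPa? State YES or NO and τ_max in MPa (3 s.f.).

N_a = Gd⁴/(8D³k) = (75.7×10³)(2.3⁴)/(8·26.0³·0.63) = 23.91 → N_a = 24
Actual rate k = Gd⁴/(8D³·24) = 0.62775 N/mm
Working load F = kδ = 0.62775·37 = 23.227 N
C = 26.0/2.3 = 11.3043; K_W = (4C−1)/(4C−4)+0.615/C = 1.1272
τ_max = K_W·8FD/(πd³) = 1.1272·126.39 = 142.47 MPa
τ_max ≤ 193 MPa → acceptable

(a) 24 coils; (b) YES, τ_max = 142 MPa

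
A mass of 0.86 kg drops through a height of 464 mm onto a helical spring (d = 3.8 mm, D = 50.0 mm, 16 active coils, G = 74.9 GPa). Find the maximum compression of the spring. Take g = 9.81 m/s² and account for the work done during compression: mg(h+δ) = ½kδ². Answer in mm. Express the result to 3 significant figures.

98.6 mm

k = Gd⁴/(8D³N_a) = (74.9×10³)(3.8⁴)/(8·50.0³·16) = 0.9761 N/mm
W = mg = 0.86 × 9.81 = 8.4366 N
½kδ² − Wδ − Wh = 0 → δ = (W + √(W² + 2kWh))/k
δ = (8.4366 + √(71.176 + 7642.08))/0.9761 = (8.4366 + 87.825)/0.9761 = 98.618 mm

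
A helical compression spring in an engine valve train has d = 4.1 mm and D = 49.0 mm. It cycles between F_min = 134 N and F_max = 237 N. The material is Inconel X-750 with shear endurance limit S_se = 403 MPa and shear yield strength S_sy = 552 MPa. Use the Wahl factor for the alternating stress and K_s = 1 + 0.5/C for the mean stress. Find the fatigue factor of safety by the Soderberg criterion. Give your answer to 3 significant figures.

1.12

C = D/d = 49.0/4.1 = 11.9512; K_W = (4C−1)/(4C−4)+0.615/C = 1.1199; K_s = 1+0.5/C = 1.0418
F_a = (F_max−F_min)/2 = 51.5 N; F_m = (F_max+F_min)/2 = 185.5 N
τ_a = K_W·8F_aD/(πd³) = 1.1199 × 93.238 = 104.42 MPa
τ_m = K_s·8F_mD/(πd³) = 1.0418 × 335.84 = 349.89 MPa
Soderberg: 1/n_f = τ_a/S_se + τ_m/S_sy = 104.42/403 + 349.89/552 = 0.25911 + 0.63385 = 0.89296
n_f = 1/0.89296 = 1.12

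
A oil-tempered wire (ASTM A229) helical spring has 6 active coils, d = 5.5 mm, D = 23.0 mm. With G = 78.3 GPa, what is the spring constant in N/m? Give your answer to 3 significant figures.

123000 N/m

k = Gd⁴/(8D³N_a) = (78.3×10³ × 5.5⁴) / (8 × 23.0³ × 6)
  = 7.16494e+07 / 584016 = 122.68 N/mm = 1.2268e+05 N/m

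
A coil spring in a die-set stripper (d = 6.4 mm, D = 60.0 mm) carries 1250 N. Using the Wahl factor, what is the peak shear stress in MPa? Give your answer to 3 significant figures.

842 MPa

Spring index C = D/d = 60.0/6.4 = 9.3750
K_W = (4C−1)/(4C−4) + 0.615/C = 36.500/33.500 + 0.0656 = 1.1552
τ₀ = 8FD/(πd³) = 8·1250·60.0/(π·6.4³) = 600000/823.55 = 728.55 MPa
τ_max = K·τ₀ = 1.1552 × 728.55 = 841.59 MPa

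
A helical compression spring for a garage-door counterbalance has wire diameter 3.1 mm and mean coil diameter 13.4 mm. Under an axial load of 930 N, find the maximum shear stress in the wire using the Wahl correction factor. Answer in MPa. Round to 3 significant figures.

Spring index C = D/d = 13.4/3.1 = 4.3226
K_W = (4C−1)/(4C−4) + 0.615/C = 16.290/13.290 + 0.1423 = 1.3680
τ₀ = 8FD/(πd³) = 8·930·13.4/(π·3.1³) = 99696/93.591 = 1065.2 MPa
τ_max = K·τ₀ = 1.3680 × 1065.2 = 1457.2 MPa

1460 MPa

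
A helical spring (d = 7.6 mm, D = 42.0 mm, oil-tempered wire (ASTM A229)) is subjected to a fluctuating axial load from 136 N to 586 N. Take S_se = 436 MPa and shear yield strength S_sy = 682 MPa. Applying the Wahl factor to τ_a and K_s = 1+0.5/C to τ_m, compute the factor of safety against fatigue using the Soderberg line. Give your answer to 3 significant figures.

C = D/d = 42.0/7.6 = 5.5263; K_W = (4C−1)/(4C−4)+0.615/C = 1.2770; K_s = 1+0.5/C = 1.0905
F_a = (F_max−F_min)/2 = 225 N; F_m = (F_max+F_min)/2 = 361 N
τ_a = K_W·8F_aD/(πd³) = 1.2770 × 54.819 = 70.003 MPa
τ_m = K_s·8F_mD/(πd³) = 1.0905 × 87.954 = 95.912 MPa
Soderberg: 1/n_f = τ_a/S_se + τ_m/S_sy = 70.003/436 + 95.912/682 = 0.16056 + 0.14063 = 0.30119
n_f = 1/0.30119 = 3.32

3.32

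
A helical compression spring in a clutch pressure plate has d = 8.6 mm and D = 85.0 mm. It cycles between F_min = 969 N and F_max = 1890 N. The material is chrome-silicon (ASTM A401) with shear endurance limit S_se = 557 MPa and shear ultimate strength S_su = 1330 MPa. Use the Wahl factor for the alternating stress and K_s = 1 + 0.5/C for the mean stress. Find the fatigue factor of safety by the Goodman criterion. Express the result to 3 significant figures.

C = D/d = 85.0/8.6 = 9.8837; K_W = (4C−1)/(4C−4)+0.615/C = 1.1466; K_s = 1+0.5/C = 1.0506
F_a = (F_max−F_min)/2 = 460.5 N; F_m = (F_max+F_min)/2 = 1429.5 N
τ_a = K_W·8F_aD/(πd³) = 1.1466 × 156.71 = 179.69 MPa
τ_m = K_s·8F_mD/(πd³) = 1.0506 × 486.46 = 511.07 MPa
Goodman: 1/n_f = τ_a/S_se + τ_m/S_su = 179.69/557 + 511.07/1330 = 0.32260 + 0.38426 = 0.70687
n_f = 1/0.70687 = 1.415

1.41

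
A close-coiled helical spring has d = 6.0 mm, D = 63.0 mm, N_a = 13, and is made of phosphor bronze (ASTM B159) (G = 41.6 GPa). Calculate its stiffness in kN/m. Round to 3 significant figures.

k = Gd⁴/(8D³N_a) = (41.6×10³ × 6.0⁴) / (8 × 63.0³ × 13)
  = 5.39136e+07 / 2.60049e+07 = 2.0732 N/mm

2.07 kN/m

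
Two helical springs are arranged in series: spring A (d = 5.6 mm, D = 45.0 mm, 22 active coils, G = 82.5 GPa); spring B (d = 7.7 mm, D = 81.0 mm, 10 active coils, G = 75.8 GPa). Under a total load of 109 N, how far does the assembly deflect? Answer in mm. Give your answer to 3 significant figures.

k_A = Gd⁴/(8D³N_a) = (82.5×10³)(5.6⁴)/(8·45.0³·22) = 5.0589 N/mm
k_B = Gd⁴/(8D³N_a) = (75.8×10³)(7.7⁴)/(8·81.0³·10) = 6.2674 N/mm
Series: 1/k_eq = 1/5.0589 + 1/6.2674 = 0.35723; k_eq = 2.7993 N/mm
δ = F/k_eq = 109/2.7993 = 38.938 mm

38.9 mm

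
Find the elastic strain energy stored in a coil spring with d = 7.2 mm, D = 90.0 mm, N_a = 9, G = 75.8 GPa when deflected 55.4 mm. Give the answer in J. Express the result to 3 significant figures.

k = Gd⁴/(8D³N_a) = (75.8×10³)(7.2⁴)/(8·90.0³·9) = 3.881 N/mm
U = ½kδ² = 0.5 × 3.881 × 55.4² = 5955.6 N·mm = 5.9556 J

5.96 J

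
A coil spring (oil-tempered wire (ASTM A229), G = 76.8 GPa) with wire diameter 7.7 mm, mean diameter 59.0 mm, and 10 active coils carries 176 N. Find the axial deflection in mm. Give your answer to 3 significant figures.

k = Gd⁴/(8D³N_a) = (76.8×10³)(7.7⁴)/(8·59.0³·10) = 16.432 N/mm
δ = F/k = 176 / 16.432 = 10.711 mm

10.7 mm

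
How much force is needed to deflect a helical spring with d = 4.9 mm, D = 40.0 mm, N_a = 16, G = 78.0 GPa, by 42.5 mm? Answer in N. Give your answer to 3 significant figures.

233 N

k = Gd⁴/(8D³N_a) = (78.0×10³)(4.9⁴)/(8·40.0³·16) = 5.4889 N/mm
F = k·δ = 5.4889 × 42.5 = 233.28 N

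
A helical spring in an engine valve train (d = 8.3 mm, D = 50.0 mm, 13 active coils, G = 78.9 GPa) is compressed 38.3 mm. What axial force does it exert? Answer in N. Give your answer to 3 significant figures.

k = Gd⁴/(8D³N_a) = (78.9×10³)(8.3⁴)/(8·50.0³·13) = 28.804 N/mm
F = k·δ = 28.804 × 38.3 = 1103.2 N

1100 N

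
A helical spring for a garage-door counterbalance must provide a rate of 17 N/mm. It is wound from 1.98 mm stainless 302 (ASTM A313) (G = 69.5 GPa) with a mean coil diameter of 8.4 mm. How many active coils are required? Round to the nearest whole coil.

13

N_a = Gd⁴/(8D³k) = (69.5×10³ × 1.98⁴)/(8 × 8.4³ × 17)
    = 1.06818e+06 / 80607.7 = 13.25 → 13 coils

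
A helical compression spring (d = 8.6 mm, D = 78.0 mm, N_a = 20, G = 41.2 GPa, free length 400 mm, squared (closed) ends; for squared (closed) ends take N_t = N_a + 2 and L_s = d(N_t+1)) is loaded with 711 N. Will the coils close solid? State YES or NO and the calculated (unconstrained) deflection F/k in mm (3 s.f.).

YES, δ = 240 mm

k = Gd⁴/(8D³N_a) = (41.2×10³)(8.6⁴)/(8·78.0³·20) = 2.9682 N/mm
N_t = 22; L_s = 8.6·23 = 197.8 mm; δ_solid = L₀ − L_s = 400 − 197.8 = 202.2 mm
δ = F/k = 711/2.9682 = 239.54 mm
δ ≥ δ_solid → spring goes solid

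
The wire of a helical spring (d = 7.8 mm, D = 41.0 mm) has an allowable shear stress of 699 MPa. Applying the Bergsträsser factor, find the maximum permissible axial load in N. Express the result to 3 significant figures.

2490 N

C = D/d = 41.0/7.8 = 5.2564
K_B = (4C+2)/(4C−3) = 23.026/18.026 = 1.2774
τ_max = K·8FD/(πd³) → F_max = τ_allow·πd³/(8DK)
F_max = 699·π·7.8³/(8·41.0·1.2774) = 1.0421e+06/418.98 = 2487.2 N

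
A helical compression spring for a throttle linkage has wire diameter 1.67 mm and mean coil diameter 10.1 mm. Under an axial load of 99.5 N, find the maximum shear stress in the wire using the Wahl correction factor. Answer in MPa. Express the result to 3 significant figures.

687 MPa

Spring index C = D/d = 10.1/1.67 = 6.0479
K_W = (4C−1)/(4C−4) + 0.615/C = 23.192/20.192 + 0.1017 = 1.2503
τ₀ = 8FD/(πd³) = 8·99.5·10.1/(π·1.67³) = 8039.6/14.632 = 549.46 MPa
τ_max = K·τ₀ = 1.2503 × 549.46 = 686.97 MPa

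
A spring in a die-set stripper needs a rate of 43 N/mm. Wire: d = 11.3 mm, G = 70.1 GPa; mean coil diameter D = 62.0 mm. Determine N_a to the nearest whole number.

14

N_a = Gd⁴/(8D³k) = (70.1×10³ × 11.3⁴)/(8 × 62.0³ × 43)
    = 1.14296e+09 / 8.19848e+07 = 13.94 → 14 coils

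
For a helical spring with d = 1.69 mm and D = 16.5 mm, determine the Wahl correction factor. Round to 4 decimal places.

1.1486

C = D/d = 16.5/1.69 = 9.7633
K_W = (4C−1)/(4C−4) + 0.615/C = 38.053/35.053 + 0.0630 = 1.1486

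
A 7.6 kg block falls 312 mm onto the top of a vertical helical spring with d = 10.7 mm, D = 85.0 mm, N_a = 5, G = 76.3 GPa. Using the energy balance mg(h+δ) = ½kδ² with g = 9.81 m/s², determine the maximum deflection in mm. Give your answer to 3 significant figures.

35.7 mm

k = Gd⁴/(8D³N_a) = (76.3×10³)(10.7⁴)/(8·85.0³·5) = 40.714 N/mm
W = mg = 7.6 × 9.81 = 74.556 N
½kδ² − Wδ − Wh = 0 → δ = (W + √(W² + 2kWh))/k
δ = (74.556 + √(5558.6 + 1.89413e+06))/40.714 = (74.556 + 1378.3)/40.714 = 35.684 mm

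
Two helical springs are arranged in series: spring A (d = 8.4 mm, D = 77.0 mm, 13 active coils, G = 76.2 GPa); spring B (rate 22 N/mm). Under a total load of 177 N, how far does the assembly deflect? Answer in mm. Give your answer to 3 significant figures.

k_A = Gd⁴/(8D³N_a) = (76.2×10³)(8.4⁴)/(8·77.0³·13) = 7.9904 N/mm
Series: 1/k_eq = 1/7.9904 + 1/22 = 0.17061; k_eq = 5.8615 N/mm
δ = F/k_eq = 177/5.8615 = 30.197 mm

30.2 mm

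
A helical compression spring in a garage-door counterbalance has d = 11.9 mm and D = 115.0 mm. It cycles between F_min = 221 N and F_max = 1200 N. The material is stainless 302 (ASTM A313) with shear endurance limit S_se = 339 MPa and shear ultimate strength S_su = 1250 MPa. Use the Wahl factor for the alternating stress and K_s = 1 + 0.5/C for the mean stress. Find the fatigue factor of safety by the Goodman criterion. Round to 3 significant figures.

2.55

C = D/d = 115.0/11.9 = 9.6639; K_W = (4C−1)/(4C−4)+0.615/C = 1.1502; K_s = 1+0.5/C = 1.0517
F_a = (F_max−F_min)/2 = 489.5 N; F_m = (F_max+F_min)/2 = 710.5 N
τ_a = K_W·8F_aD/(πd³) = 1.1502 × 85.065 = 97.842 MPa
τ_m = K_s·8F_mD/(πd³) = 1.0517 × 123.47 = 129.86 MPa
Goodman: 1/n_f = τ_a/S_se + τ_m/S_su = 97.842/339 + 129.86/1250 = 0.28862 + 0.10389 = 0.39251
n_f = 1/0.39251 = 2.548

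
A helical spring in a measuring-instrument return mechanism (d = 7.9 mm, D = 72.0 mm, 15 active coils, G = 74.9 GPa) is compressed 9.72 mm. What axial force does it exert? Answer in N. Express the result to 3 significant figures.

63.3 N

k = Gd⁴/(8D³N_a) = (74.9×10³)(7.9⁴)/(8·72.0³·15) = 6.5135 N/mm
F = k·δ = 6.5135 × 9.72 = 63.311 N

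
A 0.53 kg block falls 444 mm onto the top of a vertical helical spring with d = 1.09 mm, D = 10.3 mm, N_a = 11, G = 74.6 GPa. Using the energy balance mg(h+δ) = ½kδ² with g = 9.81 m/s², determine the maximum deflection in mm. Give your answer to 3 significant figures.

k = Gd⁴/(8D³N_a) = (74.6×10³)(1.09⁴)/(8·10.3³·11) = 1.0951 N/mm
W = mg = 0.53 × 9.81 = 5.1993 N
½kδ² − Wδ − Wh = 0 → δ = (W + √(W² + 2kWh))/k
δ = (5.1993 + √(27.033 + 5056.01))/1.0951 = (5.1993 + 71.295)/1.0951 = 69.852 mm

69.9 mm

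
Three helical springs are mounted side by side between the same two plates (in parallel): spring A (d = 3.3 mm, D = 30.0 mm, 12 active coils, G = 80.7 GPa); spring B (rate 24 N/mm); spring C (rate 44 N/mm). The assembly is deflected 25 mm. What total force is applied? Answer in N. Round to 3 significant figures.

1790 N

k_A = Gd⁴/(8D³N_a) = (80.7×10³)(3.3⁴)/(8·30.0³·12) = 3.6923 N/mm
Parallel: k_eq = 3.6923 + 24 + 44 = 71.692 N/mm
F = k_eq·δ = 71.692·25 = 1792.3 N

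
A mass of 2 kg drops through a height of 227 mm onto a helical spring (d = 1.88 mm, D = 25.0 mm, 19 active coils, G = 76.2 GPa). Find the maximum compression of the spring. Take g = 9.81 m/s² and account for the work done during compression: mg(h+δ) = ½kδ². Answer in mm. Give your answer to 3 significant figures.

206 mm

k = Gd⁴/(8D³N_a) = (76.2×10³)(1.88⁴)/(8·25.0³·19) = 0.4008 N/mm
W = mg = 2 × 9.81 = 19.62 N
½kδ² − Wδ − Wh = 0 → δ = (W + √(W² + 2kWh))/k
δ = (19.62 + √(384.94 + 3570.08))/0.4008 = (19.62 + 62.889)/0.4008 = 205.86 mm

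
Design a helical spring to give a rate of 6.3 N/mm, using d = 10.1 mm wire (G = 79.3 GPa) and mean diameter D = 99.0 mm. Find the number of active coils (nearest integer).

N_a = Gd⁴/(8D³k) = (79.3×10³ × 10.1⁴)/(8 × 99.0³ × 6.3)
    = 8.25199e+08 / 4.89031e+07 = 16.87 → 17 coils

17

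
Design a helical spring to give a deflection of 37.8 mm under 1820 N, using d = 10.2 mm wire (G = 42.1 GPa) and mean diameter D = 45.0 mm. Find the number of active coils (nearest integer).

13

Required rate k = F/δ = 1820/37.8 = 48.148 N/mm
N_a = Gd⁴/(8D³k) = (42.1×10³ × 10.2⁴)/(8 × 45.0³ × 48.148)
    = 4.55704e+08 / 3.51e+07 = 12.98 → 13 coils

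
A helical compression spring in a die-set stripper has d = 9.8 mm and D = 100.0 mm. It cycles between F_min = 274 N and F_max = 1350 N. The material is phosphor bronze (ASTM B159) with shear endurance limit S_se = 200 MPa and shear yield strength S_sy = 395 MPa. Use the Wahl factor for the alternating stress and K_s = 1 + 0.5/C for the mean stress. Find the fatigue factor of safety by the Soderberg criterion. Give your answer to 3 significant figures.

0.707

C = D/d = 100.0/9.8 = 10.2041; K_W = (4C−1)/(4C−4)+0.615/C = 1.1418; K_s = 1+0.5/C = 1.0490
F_a = (F_max−F_min)/2 = 538 N; F_m = (F_max+F_min)/2 = 812 N
τ_a = K_W·8F_aD/(πd³) = 1.1418 × 145.56 = 166.19 MPa
τ_m = K_s·8F_mD/(πd³) = 1.0490 × 219.69 = 230.46 MPa
Soderberg: 1/n_f = τ_a/S_se + τ_m/S_sy = 166.19/200 + 230.46/395 = 0.83097 + 0.58344 = 1.4144
n_f = 1/1.4144 = 0.707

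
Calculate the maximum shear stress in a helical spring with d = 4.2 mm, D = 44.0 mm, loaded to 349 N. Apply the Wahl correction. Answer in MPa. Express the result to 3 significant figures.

601 MPa

Spring index C = D/d = 44.0/4.2 = 10.4762
K_W = (4C−1)/(4C−4) + 0.615/C = 40.905/37.905 + 0.0587 = 1.1379
τ₀ = 8FD/(πd³) = 8·349·44.0/(π·4.2³) = 122848/232.75 = 527.8 MPa
τ_max = K·τ₀ = 1.1379 × 527.8 = 600.56 MPa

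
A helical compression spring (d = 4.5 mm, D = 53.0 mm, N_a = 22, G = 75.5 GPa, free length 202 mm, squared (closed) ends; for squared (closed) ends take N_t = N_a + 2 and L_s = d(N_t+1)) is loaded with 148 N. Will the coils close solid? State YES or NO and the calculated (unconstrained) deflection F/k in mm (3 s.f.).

YES, δ = 125 mm

k = Gd⁴/(8D³N_a) = (75.5×10³)(4.5⁴)/(8·53.0³·22) = 1.1816 N/mm
N_t = 24; L_s = 4.5·25 = 112.5 mm; δ_solid = L₀ − L_s = 202 − 112.5 = 89.5 mm
δ = F/k = 148/1.1816 = 125.26 mm
δ ≥ δ_solid → spring goes solid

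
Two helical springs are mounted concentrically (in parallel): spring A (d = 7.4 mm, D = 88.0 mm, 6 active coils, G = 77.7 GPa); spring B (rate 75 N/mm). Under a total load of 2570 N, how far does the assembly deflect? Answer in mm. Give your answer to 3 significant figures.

k_A = Gd⁴/(8D³N_a) = (77.7×10³)(7.4⁴)/(8·88.0³·6) = 7.1229 N/mm
Parallel: k_eq = 7.1229 + 75 = 82.123 N/mm
δ = F/k_eq = 2570/82.123 = 31.295 mm

31.3 mm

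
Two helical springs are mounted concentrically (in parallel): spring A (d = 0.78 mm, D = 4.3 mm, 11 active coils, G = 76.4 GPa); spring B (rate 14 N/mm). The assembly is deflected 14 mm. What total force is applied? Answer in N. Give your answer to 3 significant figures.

k_A = Gd⁴/(8D³N_a) = (76.4×10³)(0.78⁴)/(8·4.3³·11) = 4.0419 N/mm
Parallel: k_eq = 4.0419 + 14 = 18.042 N/mm
F = k_eq·δ = 18.042·14 = 252.59 N

253 N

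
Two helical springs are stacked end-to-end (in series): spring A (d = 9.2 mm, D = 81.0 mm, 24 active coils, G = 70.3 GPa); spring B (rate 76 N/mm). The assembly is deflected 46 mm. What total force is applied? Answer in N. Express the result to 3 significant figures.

213 N

k_A = Gd⁴/(8D³N_a) = (70.3×10³)(9.2⁴)/(8·81.0³·24) = 4.9357 N/mm
Series: 1/k_eq = 1/4.9357 + 1/76 = 0.21576; k_eq = 4.6347 N/mm
F = k_eq·δ = 4.6347·46 = 213.2 N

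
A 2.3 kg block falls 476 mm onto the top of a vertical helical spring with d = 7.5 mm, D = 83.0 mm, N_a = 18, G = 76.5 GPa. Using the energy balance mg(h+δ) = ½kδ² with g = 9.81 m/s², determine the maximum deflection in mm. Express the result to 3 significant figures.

93.5 mm

k = Gd⁴/(8D³N_a) = (76.5×10³)(7.5⁴)/(8·83.0³·18) = 2.9397 N/mm
W = mg = 2.3 × 9.81 = 22.563 N
½kδ² − Wδ − Wh = 0 → δ = (W + √(W² + 2kWh))/k
δ = (22.563 + √(509.09 + 63145.7))/2.9397 = (22.563 + 252.3)/2.9397 = 93.499 mm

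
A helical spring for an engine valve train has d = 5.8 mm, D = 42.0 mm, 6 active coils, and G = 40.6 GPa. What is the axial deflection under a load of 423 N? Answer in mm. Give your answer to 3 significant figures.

32.7 mm

k = Gd⁴/(8D³N_a) = (40.6×10³)(5.8⁴)/(8·42.0³·6) = 12.92 N/mm
δ = F/k = 423 / 12.92 = 32.741 mm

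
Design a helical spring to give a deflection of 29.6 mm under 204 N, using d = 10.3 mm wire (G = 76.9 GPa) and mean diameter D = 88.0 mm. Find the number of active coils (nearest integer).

Required rate k = F/δ = 204/29.6 = 6.8919 N/mm
N_a = Gd⁴/(8D³k) = (76.9×10³ × 10.3⁴)/(8 × 88.0³ × 6.8919)
    = 8.65516e+08 / 3.75731e+07 = 23.04 → 23 coils

23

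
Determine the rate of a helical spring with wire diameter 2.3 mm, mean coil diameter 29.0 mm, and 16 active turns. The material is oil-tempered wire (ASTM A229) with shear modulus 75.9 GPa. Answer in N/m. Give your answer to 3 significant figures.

k = Gd⁴/(8D³N_a) = (75.9×10³ × 2.3⁴) / (8 × 29.0³ × 16)
  = 2.12399e+06 / 3.12179e+06 = 0.68038 N/mm = 680.38 N/m

680 N/m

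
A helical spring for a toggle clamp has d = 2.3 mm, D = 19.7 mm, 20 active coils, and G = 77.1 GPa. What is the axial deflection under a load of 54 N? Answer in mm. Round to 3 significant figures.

k = Gd⁴/(8D³N_a) = (77.1×10³)(2.3⁴)/(8·19.7³·20) = 1.7638 N/mm
δ = F/k = 54 / 1.7638 = 30.616 mm

30.6 mm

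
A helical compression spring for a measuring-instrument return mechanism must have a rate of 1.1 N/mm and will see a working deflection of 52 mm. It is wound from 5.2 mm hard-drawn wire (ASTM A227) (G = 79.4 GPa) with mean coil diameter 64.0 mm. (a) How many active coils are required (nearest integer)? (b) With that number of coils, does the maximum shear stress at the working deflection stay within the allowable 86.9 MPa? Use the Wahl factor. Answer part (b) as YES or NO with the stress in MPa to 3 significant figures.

(a) 25 coils; (b) YES, τ_max = 74.5 MPa

N_a = Gd⁴/(8D³k) = (79.4×10³)(5.2⁴)/(8·64.0³·1.1) = 25.17 → N_a = 25
Actual rate k = Gd⁴/(8D³·25) = 1.1073 N/mm
Working load F = kδ = 1.1073·52 = 57.579 N
C = 64.0/5.2 = 12.3077; K_W = (4C−1)/(4C−4)+0.615/C = 1.1163
τ_max = K_W·8FD/(πd³) = 1.1163·66.739 = 74.5 MPa
τ_max ≤ 86.9 MPa → acceptable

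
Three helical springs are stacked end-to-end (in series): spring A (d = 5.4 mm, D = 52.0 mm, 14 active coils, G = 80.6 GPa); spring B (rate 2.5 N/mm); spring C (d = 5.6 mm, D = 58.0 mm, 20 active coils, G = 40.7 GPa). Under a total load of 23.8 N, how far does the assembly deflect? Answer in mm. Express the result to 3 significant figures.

33.6 mm

k_A = Gd⁴/(8D³N_a) = (80.6×10³)(5.4⁴)/(8·52.0³·14) = 4.3519 N/mm
k_C = Gd⁴/(8D³N_a) = (40.7×10³)(5.6⁴)/(8·58.0³·20) = 1.2822 N/mm
Series: 1/k_eq = 1/4.3519 + 1/2.5 + 1/1.2822 = 1.4097; k_eq = 0.70936 N/mm
δ = F/k_eq = 23.8/0.70936 = 33.551 mm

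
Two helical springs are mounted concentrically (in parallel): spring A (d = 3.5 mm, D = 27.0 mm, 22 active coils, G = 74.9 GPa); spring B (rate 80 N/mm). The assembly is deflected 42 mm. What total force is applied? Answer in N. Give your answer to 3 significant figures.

3500 N

k_A = Gd⁴/(8D³N_a) = (74.9×10³)(3.5⁴)/(8·27.0³·22) = 3.2445 N/mm
Parallel: k_eq = 3.2445 + 80 = 83.245 N/mm
F = k_eq·δ = 83.245·42 = 3496.3 N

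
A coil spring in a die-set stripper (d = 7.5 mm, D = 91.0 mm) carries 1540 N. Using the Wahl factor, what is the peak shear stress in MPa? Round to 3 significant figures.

Spring index C = D/d = 91.0/7.5 = 12.1333
K_W = (4C−1)/(4C−4) + 0.615/C = 47.533/44.533 + 0.0507 = 1.1181
τ₀ = 8FD/(πd³) = 8·1540·91.0/(π·7.5³) = 1.12112e+06/1325.4 = 845.9 MPa
τ_max = K·τ₀ = 1.1181 × 845.9 = 945.76 MPa

946 MPa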